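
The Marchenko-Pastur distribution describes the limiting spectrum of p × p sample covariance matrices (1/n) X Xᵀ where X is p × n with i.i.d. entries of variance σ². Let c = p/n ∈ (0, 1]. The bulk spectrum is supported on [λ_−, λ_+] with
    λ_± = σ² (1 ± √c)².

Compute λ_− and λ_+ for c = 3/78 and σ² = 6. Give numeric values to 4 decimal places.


c = 3/78 = 0.038462; √c = 0.196116.
λ_− = σ² (1 − √c)² = 6 · (1 − 0.196116)² = 6 · (0.803884)² = 3.877376.
λ_+ = σ² (1 + √c)² = 6 · (1 + 0.196116)² = 6 · (1.196116)² = 8.584163.

Rounded to 4 decimal places: λ_− ≈ 3.8774, λ_+ ≈ 8.5842.


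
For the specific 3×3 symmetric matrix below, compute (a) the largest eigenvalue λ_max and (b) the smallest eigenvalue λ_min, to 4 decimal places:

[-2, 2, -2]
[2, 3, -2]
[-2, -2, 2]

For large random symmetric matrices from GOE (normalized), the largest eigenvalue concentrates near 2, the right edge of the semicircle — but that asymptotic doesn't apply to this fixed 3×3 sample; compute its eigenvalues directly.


Since M is real symmetric, all three eigenvalues are real; they are the roots of det(λI − M) = λ³ − (tr M) λ² + s λ − det M, where s is the sum of the principal 2×2 minors.
tr M = -2 + 3 + 2 = 3.
s = ((-2)·3 − 2²) + ((-2)·2 − (-2)²) + (3·2 − (-2)²) = -10 + (-8) + 2 = -16.
det M (expand along row 1) = (-2)·2 − 2·0 + (-2)·2 = -8.
Characteristic polynomial: λ³ − 3λ² − 16λ + 8 = 0.
Substitute λ = y + (tr M)/3 = y + 1.000000 to remove the quadratic term: y³ + p·y + q = 0 with p = s − (tr M)²/3 = -19.000000 and q = −2(tr M)³/27 + (tr M)·s/3 − det M = -10.000000.
Three real roots ⇒ use the trigonometric (Viète) form: r = 2√(−p/3) = 5.033223, φ = arccos(3q/(p·r)) = arccos(0.313705) = 1.251704 rad.
y_k = r·cos(φ/3 − 2πk/3) for k = 0, 1, 2 gives y = 4.601438, -0.534346, -4.067092.
λ_k = y_k + 1.000000 gives λ = 5.6014, 0.4657, -3.0671 (check: the sum is 3.0000 = tr M).

Hence λ_max = 5.6014 and λ_min = -3.0671.


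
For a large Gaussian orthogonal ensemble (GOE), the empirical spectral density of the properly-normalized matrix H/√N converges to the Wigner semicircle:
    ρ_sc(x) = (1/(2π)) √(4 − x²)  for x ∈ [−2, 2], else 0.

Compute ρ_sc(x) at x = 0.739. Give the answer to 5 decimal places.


ρ_sc(x) = (1/(2π)) √(4 − x²). With x = 0.739:
  4 − x² = 4 − (0.739)² = 4 − 0.546121 = 3.453879.
  √(4 − x²) = 1.858461.
  1/(2π) = 0.159155.
  ρ_sc(0.739) = 0.159155 · 1.858461 = 0.295783.

Rounded to 5 decimal places: ρ_sc(0.739) ≈ 0.29578.


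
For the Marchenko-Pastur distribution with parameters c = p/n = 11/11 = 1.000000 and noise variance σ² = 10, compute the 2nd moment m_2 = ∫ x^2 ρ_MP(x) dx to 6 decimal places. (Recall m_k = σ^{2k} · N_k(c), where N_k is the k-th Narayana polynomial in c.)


E[X²] = σ⁴ (1 + c) (second MP moment). With σ² = 10 (so σ⁴ = 100) and c = 11/11 = 1.000000: E[X²] = 100 · (1 + 1.000000) = 100 · 2.000000.

So E[X^2] = 200.000000.


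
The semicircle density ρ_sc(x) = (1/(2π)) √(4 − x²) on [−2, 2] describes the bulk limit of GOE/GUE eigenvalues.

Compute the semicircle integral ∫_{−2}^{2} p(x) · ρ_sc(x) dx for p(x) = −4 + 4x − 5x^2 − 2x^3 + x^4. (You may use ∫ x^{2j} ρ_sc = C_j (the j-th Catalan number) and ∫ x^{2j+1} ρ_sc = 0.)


Write p(x) = Σ a_i x^i, split into monomials and integrate each against ρ_sc separately.
Using ∫ x^{2j} ρ_sc = C_j = (1/(j+1)) C(2j, j) (Catalan numbers) and ∫ x^{2j+1} ρ_sc = 0 (odd monomials vanish by symmetry):
  i = 0 (even): a_0 · C_{0} = -4 · 1 = -4
  i = 1 (odd): ∫ x^1 ρ_sc = 0 (vanishes)
  i = 2 (even): a_2 · C_{1} = -5 · 1 = -5
  i = 3 (odd): ∫ x^3 ρ_sc = 0 (vanishes)
  i = 4 (even): a_4 · C_{2} = 1 · 2 = 2

Summing the contributions: ∫_{−2}^{2} p(x) ρ_sc(x) dx = (-4) + (-5) + 2 = -7.


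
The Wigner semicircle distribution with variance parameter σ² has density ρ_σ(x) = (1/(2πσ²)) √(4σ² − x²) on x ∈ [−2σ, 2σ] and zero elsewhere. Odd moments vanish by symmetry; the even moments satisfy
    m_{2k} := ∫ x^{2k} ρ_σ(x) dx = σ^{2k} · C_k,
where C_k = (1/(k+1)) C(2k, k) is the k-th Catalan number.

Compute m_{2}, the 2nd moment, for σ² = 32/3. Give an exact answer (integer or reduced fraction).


By the scaled semicircle moment identity, m_{2k} = σ^{2k} · C_k with k = 1.
C_1 = (1/(k+1)) · C(2k, k) = (1/2) · C(2, 1) = (1/2) · 2 = 1.
σ^{2k} = (σ²)^k = (32/3)^1 = 32/3.

Therefore m_{2} = σ^{2} · C_1 = (32/3) · 1 = 32/3.


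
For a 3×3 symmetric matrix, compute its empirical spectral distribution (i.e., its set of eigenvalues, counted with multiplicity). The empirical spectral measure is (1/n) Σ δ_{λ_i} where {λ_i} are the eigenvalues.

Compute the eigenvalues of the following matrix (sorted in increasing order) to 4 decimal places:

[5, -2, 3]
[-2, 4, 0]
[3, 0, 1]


Since M is real symmetric, all three eigenvalues are real; they are the roots of det(λI − M) = λ³ − (tr M) λ² + s λ − det M, where s is the sum of the principal 2×2 minors.
tr M = 5 + 4 + 1 = 10.
s = (5·4 − (-2)²) + (5·1 − 3²) + (4·1 − 0²) = 16 + (-4) + 4 = 16.
det M (expand along row 1) = 5·4 − (-2)·(-2) + 3·(-12) = -20.
Characteristic polynomial: λ³ − 10λ² + 16λ + 20 = 0.
Substitute λ = y + (tr M)/3 = y + 3.333333 to remove the quadratic term: y³ + p·y + q = 0 with p = s − (tr M)²/3 = -17.333333 and q = −2(tr M)³/27 + (tr M)·s/3 − det M = -0.740741.
Three real roots ⇒ use the trigonometric (Viète) form: r = 2√(−p/3) = 4.807402, φ = arccos(3q/(p·r)) = arccos(0.026668) = 1.544125 rad.
y_k = r·cos(φ/3 − 2πk/3) for k = 0, 1, 2 gives y = 4.184537, -0.042740, -4.141798.
λ_k = y_k + 3.333333 gives λ = 7.5179, 3.2906, -0.8085 (check: the sum is 10.0000 = tr M).

Eigenvalues sorted in increasing order: [-0.8085, 3.2906, 7.5179].


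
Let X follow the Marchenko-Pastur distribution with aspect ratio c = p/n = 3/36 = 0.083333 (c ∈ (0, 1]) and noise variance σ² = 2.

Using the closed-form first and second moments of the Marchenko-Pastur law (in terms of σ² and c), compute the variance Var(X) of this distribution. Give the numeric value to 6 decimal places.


Recall the MP moments m_1 = E[X] = σ² and m_2 = E[X²] = σ⁴ (1 + c).
m_1 = E[X] = σ² = 2, so m_1² = 4.
m_2 = E[X²] = σ⁴ (1 + c) = 4 · (1 + 0.083333) = 4 · 1.083333 = 4.333333.
(Note m_2 − m_1² simplifies to c · σ⁴ = 0.083333 · 4.)

Var(X) = m_2 − m_1² = 4.333333 − 4 = 0.333333.


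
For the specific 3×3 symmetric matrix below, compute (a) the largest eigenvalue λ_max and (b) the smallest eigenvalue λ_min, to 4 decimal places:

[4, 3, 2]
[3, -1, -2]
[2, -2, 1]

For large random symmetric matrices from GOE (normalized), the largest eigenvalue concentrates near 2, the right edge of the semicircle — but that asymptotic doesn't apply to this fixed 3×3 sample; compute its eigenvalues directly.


Since M is real symmetric, all three eigenvalues are real; they are the roots of det(λI − M) = λ³ − (tr M) λ² + s λ − det M, where s is the sum of the principal 2×2 minors.
tr M = 4 + (-1) + 1 = 4.
s = (4·(-1) − 3²) + (4·1 − 2²) + ((-1)·1 − (-2)²) = -13 + 0 + (-5) = -18.
det M (expand along row 1) = 4·(-5) − 3·7 + 2·(-4) = -49.
Characteristic polynomial: λ³ − 4λ² − 18λ + 49 = 0.
Substitute λ = y + (tr M)/3 = y + 1.333333 to remove the quadratic term: y³ + p·y + q = 0 with p = s − (tr M)²/3 = -23.333333 and q = −2(tr M)³/27 + (tr M)·s/3 − det M = 20.259259.
Three real roots ⇒ use the trigonometric (Viète) form: r = 2√(−p/3) = 5.577734, φ = arccos(3q/(p·r)) = arccos(-0.466993) = 2.056683 rad.
y_k = r·cos(φ/3 − 2πk/3) for k = 0, 1, 2 gives y = 4.317522, 0.899438, -5.216961.
λ_k = y_k + 1.333333 gives λ = 5.6509, 2.2328, -3.8836 (check: the sum is 4.0000 = tr M).

Hence λ_max = 5.6509 and λ_min = -3.8836.


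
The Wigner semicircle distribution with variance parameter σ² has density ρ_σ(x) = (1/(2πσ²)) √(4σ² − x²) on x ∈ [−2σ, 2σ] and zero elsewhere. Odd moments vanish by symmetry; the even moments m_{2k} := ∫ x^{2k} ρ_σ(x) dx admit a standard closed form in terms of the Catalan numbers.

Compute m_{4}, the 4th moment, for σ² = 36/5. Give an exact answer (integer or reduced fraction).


By the scaled semicircle moment identity, m_{2k} = σ^{2k} · C_k with k = 2.
C_2 = (1/(k+1)) · C(2k, k) = (1/3) · C(4, 2) = (1/3) · 6 = 2.
σ^{2k} = (σ²)^k = (36/5)^2 = 1296/25.

Therefore m_{4} = σ^{4} · C_2 = (1296/25) · 2 = 2592/25.


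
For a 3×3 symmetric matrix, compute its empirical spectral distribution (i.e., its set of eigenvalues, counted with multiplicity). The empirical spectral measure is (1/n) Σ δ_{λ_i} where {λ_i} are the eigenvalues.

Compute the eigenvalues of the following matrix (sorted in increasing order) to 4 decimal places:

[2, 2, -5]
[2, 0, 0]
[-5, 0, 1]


Since M is real symmetric, all three eigenvalues are real; they are the roots of det(λI − M) = λ³ − (tr M) λ² + s λ − det M, where s is the sum of the principal 2×2 minors.
tr M = 2 + 0 + 1 = 3.
s = (2·0 − 2²) + (2·1 − (-5)²) + (0·1 − 0²) = -4 + (-23) + 0 = -27.
det M (expand along row 1) = 2·0 − 2·2 + (-5)·0 = -4.
Characteristic polynomial: λ³ − 3λ² − 27λ + 4 = 0.
Substitute λ = y + (tr M)/3 = y + 1.000000 to remove the quadratic term: y³ + p·y + q = 0 with p = s − (tr M)²/3 = -30.000000 and q = −2(tr M)³/27 + (tr M)·s/3 − det M = -25.000000.
Three real roots ⇒ use the trigonometric (Viète) form: r = 2√(−p/3) = 6.324555, φ = arccos(3q/(p·r)) = arccos(0.395285) = 1.164419 rad.
y_k = r·cos(φ/3 − 2πk/3) for k = 0, 1, 2 gives y = 5.854102, -0.854102, -5.000000.
λ_k = y_k + 1.000000 gives λ = 6.8541, 0.1459, -4.0000 (check: the sum is 3.0000 = tr M).

Eigenvalues sorted in increasing order: [-4.0000, 0.1459, 6.8541].


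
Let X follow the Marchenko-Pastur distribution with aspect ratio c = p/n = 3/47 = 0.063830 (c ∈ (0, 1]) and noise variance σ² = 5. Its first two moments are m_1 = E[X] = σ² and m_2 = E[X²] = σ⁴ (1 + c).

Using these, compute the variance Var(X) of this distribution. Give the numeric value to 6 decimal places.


m_1 = E[X] = σ² = 5, so m_1² = 25.
m_2 = E[X²] = σ⁴ (1 + c) = 25 · (1 + 0.063830) = 25 · 1.063830 = 26.595745.
(Note m_2 − m_1² simplifies to c · σ⁴ = 0.063830 · 25.)

Var(X) = m_2 − m_1² = 26.595745 − 25 = 1.595745.


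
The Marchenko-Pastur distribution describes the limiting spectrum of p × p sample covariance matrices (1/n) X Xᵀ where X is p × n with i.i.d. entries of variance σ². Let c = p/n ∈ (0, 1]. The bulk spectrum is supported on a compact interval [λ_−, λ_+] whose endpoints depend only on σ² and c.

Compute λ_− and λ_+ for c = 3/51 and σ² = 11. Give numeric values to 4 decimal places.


c = 3/51 = 0.058824; √c = 0.242536.
λ_− = σ² (1 − √c)² = 11 · (1 − 0.242536)² = 11 · (0.757464)² = 6.311275.
λ_+ = σ² (1 + √c)² = 11 · (1 + 0.242536)² = 11 · (1.242536)² = 16.982843.

Rounded to 4 decimal places: λ_− ≈ 6.3113, λ_+ ≈ 16.9828.


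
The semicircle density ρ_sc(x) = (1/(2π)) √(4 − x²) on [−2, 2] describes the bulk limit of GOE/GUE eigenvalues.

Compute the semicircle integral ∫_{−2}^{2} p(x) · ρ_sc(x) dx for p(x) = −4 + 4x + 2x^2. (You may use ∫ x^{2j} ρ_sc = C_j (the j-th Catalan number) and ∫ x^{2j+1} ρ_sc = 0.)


Write p(x) = Σ a_i x^i, split into monomials and integrate each against ρ_sc separately.
Using ∫ x^{2j} ρ_sc = C_j = (1/(j+1)) C(2j, j) (Catalan numbers) and ∫ x^{2j+1} ρ_sc = 0 (odd monomials vanish by symmetry):
  i = 0 (even): a_0 · C_{0} = -4 · 1 = -4
  i = 1 (odd): ∫ x^1 ρ_sc = 0 (vanishes)
  i = 2 (even): a_2 · C_{1} = 2 · 1 = 2

Summing the contributions: ∫_{−2}^{2} p(x) ρ_sc(x) dx = (-4) + 2 = -2.


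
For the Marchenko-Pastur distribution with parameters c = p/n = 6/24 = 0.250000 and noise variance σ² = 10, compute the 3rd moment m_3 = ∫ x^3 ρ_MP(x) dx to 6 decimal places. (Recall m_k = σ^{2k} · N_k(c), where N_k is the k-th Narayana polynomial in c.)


E[X³] = σ⁶ (1 + 3c + c²) (third MP moment). With σ² = 10 (so σ⁶ = 1000) and c = 6/24 = 0.250000: E[X³] = 1000 · (1 + 3·0.250000 + (0.250000)²) = 1000 · 1.812500.

So E[X^3] = 1812.500000.


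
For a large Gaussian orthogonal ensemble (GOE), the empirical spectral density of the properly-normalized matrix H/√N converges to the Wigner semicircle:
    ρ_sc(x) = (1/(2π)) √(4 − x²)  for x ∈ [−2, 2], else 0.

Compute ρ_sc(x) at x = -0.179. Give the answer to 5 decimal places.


ρ_sc(x) = (1/(2π)) √(4 − x²). With x = -0.179:
  4 − x² = 4 − (-0.179)² = 4 − 0.032041 = 3.967959.
  √(4 − x²) = 1.991974.
  1/(2π) = 0.159155.
  ρ_sc(-0.179) = 0.159155 · 1.991974 = 0.317032.

Rounded to 5 decimal places: ρ_sc(-0.179) ≈ 0.31703.


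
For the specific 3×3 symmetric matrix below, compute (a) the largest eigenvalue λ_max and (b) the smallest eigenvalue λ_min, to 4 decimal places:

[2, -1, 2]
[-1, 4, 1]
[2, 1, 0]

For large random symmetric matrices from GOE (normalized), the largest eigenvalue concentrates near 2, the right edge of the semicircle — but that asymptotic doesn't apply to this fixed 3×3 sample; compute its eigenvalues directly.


Since M is real symmetric, all three eigenvalues are real; they are the roots of det(λI − M) = λ³ − (tr M) λ² + s λ − det M, where s is the sum of the principal 2×2 minors.
tr M = 2 + 4 + 0 = 6.
s = (2·4 − (-1)²) + (2·0 − 2²) + (4·0 − 1²) = 7 + (-4) + (-1) = 2.
det M (expand along row 1) = 2·(-1) − (-1)·(-2) + 2·(-9) = -22.
Characteristic polynomial: λ³ − 6λ² + 2λ + 22 = 0.
Substitute λ = y + (tr M)/3 = y + 2.000000 to remove the quadratic term: y³ + p·y + q = 0 with p = s − (tr M)²/3 = -10.000000 and q = −2(tr M)³/27 + (tr M)·s/3 − det M = 10.000000.
Three real roots ⇒ use the trigonometric (Viète) form: r = 2√(−p/3) = 3.651484, φ = arccos(3q/(p·r)) = arccos(-0.821584) = 2.534980 rad.
y_k = r·cos(φ/3 − 2πk/3) for k = 0, 1, 2 gives y = 2.423622, 1.153467, -3.577089.
λ_k = y_k + 2.000000 gives λ = 4.4236, 3.1535, -1.5771 (check: the sum is 6.0000 = tr M).

Hence λ_max = 4.4236 and λ_min = -1.5771.


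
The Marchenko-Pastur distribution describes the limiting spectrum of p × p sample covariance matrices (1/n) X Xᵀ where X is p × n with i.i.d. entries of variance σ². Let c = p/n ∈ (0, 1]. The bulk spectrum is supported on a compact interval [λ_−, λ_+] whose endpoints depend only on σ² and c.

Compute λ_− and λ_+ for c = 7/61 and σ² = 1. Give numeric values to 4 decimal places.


c = 7/61 = 0.114754; √c = 0.338754.
λ_− = σ² (1 − √c)² = 1 · (1 − 0.338754)² = 1 · (0.661246)² = 0.437247.
λ_+ = σ² (1 + √c)² = 1 · (1 + 0.338754)² = 1 · (1.338754)² = 1.792262.

Rounded to 4 decimal places: λ_− ≈ 0.4372, λ_+ ≈ 1.7923.


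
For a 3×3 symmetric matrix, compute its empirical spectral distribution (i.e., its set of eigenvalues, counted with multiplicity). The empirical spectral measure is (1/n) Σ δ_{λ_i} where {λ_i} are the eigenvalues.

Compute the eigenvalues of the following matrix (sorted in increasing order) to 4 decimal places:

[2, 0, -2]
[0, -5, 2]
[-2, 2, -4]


Since M is real symmetric, all three eigenvalues are real; they are the roots of det(λI − M) = λ³ − (tr M) λ² + s λ − det M, where s is the sum of the principal 2×2 minors.
tr M = 2 + (-5) + (-4) = -7.
s = (2·(-5) − 0²) + (2·(-4) − (-2)²) + ((-5)·(-4) − 2²) = -10 + (-12) + 16 = -6.
det M (expand along row 1) = 2·16 − 0·4 + (-2)·(-10) = 52.
Characteristic polynomial: λ³ + 7λ² − 6λ − 52 = 0.
Substitute λ = y + (tr M)/3 = y − 2.333333 to remove the quadratic term: y³ + p·y + q = 0 with p = s − (tr M)²/3 = -22.333333 and q = −2(tr M)³/27 + (tr M)·s/3 − det M = -12.592593.
Three real roots ⇒ use the trigonometric (Viète) form: r = 2√(−p/3) = 5.456902, φ = arccos(3q/(p·r)) = arccos(0.309982) = 1.255622 rad.
y_k = r·cos(φ/3 − 2πk/3) for k = 0, 1, 2 gives y = 4.985879, -0.572238, -4.413641.
λ_k = y_k − 2.333333 gives λ = 2.6525, -2.9056, -6.7470 (check: the sum is -7.0000 = tr M).

Eigenvalues sorted in increasing order: [-6.7470, -2.9056, 2.6525].


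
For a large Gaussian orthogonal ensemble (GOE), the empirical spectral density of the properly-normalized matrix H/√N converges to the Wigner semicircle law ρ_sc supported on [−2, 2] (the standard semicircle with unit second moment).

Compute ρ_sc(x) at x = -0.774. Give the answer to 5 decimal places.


ρ_sc(x) = (1/(2π)) √(4 − x²). With x = -0.774:
  4 − x² = 4 − (-0.774)² = 4 − 0.599076 = 3.400924.
  √(4 − x²) = 1.844159.
  1/(2π) = 0.159155.
  ρ_sc(-0.774) = 0.159155 · 1.844159 = 0.293507.

Rounded to 5 decimal places: ρ_sc(-0.774) ≈ 0.29351.


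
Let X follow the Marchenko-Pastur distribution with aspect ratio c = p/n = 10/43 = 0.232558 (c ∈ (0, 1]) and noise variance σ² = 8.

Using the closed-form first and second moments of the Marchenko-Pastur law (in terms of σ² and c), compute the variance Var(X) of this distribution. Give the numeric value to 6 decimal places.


Recall the MP moments m_1 = E[X] = σ² and m_2 = E[X²] = σ⁴ (1 + c).
m_1 = E[X] = σ² = 8, so m_1² = 64.
m_2 = E[X²] = σ⁴ (1 + c) = 64 · (1 + 0.232558) = 64 · 1.232558 = 78.883721.
(Note m_2 − m_1² simplifies to c · σ⁴ = 0.232558 · 64.)

Var(X) = m_2 − m_1² = 78.883721 − 64 = 14.883721.


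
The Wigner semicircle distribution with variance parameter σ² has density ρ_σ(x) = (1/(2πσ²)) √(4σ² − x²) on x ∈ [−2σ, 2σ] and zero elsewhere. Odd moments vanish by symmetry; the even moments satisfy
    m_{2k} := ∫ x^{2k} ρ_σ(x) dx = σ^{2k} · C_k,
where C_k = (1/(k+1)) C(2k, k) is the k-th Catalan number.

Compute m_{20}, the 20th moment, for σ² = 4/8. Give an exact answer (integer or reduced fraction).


By the scaled semicircle moment identity, m_{2k} = σ^{2k} · C_k with k = 10.
C_10 = (1/(k+1)) · C(2k, k) = (1/11) · C(20, 10) = (1/11) · 184756 = 16796.
σ^{2k} = (σ²)^k = (4/8)^10 = 1/1024.

Therefore m_{20} = σ^{20} · C_10 = (1/1024) · 16796 = 4199/256.


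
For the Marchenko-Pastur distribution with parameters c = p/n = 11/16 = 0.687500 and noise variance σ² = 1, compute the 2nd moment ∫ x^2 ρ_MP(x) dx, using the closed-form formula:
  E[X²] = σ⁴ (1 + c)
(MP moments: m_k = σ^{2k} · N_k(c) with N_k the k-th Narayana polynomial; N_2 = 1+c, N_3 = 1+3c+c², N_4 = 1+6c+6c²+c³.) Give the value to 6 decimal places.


E[X²] = σ⁴ (1 + c) (second MP moment). With σ² = 1 (so σ⁴ = 1) and c = 11/16 = 0.687500: E[X²] = 1 · (1 + 0.687500) = 1 · 1.687500.

So E[X^2] = 1.687500.


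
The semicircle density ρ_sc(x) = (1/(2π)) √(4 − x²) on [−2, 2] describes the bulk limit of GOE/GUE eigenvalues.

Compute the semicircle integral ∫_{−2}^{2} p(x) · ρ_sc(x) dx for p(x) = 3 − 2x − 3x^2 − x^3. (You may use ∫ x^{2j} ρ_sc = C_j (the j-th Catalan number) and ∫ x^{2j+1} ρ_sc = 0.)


Write p(x) = Σ a_i x^i, split into monomials and integrate each against ρ_sc separately.
Using ∫ x^{2j} ρ_sc = C_j = (1/(j+1)) C(2j, j) (Catalan numbers) and ∫ x^{2j+1} ρ_sc = 0 (odd monomials vanish by symmetry):
  i = 0 (even): a_0 · C_{0} = 3 · 1 = 3
  i = 1 (odd): ∫ x^1 ρ_sc = 0 (vanishes)
  i = 2 (even): a_2 · C_{1} = -3 · 1 = -3
  i = 3 (odd): ∫ x^3 ρ_sc = 0 (vanishes)

Summing the contributions: ∫_{−2}^{2} p(x) ρ_sc(x) dx = 3 + (-3) = 0.


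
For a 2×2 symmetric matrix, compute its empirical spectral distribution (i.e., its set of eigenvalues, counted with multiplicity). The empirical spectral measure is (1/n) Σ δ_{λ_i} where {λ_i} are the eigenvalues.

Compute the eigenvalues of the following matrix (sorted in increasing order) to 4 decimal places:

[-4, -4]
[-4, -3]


Since M is real symmetric, both eigenvalues are real; they are the roots of det(λI − M) = λ² − (tr M) λ + det M.
tr M = -4 + (-3) = -7.
det M = (-4)·(-3) − (-4)² = 12 − 16 = -4.
Characteristic polynomial: λ² + 7λ − 4 = 0.
Discriminant Δ = (tr M)² − 4·det M = 49 − (-16) = 65; √Δ = 8.062258.
λ = (tr M ± √Δ)/2 = (-7 ± 8.062258)/2, giving (tr M − √Δ)/2 = -7.5311 and (tr M + √Δ)/2 = 0.5311.

Eigenvalues sorted in increasing order: [-7.5311, 0.5311].


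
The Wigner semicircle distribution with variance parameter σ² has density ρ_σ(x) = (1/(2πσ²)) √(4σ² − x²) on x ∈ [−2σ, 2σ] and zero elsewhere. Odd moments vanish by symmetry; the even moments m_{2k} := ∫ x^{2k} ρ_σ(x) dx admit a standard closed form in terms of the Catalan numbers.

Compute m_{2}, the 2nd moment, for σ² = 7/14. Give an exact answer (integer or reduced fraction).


By the scaled semicircle moment identity, m_{2k} = σ^{2k} · C_k with k = 1.
C_1 = (1/(k+1)) · C(2k, k) = (1/2) · C(2, 1) = (1/2) · 2 = 1.
σ^{2k} = (σ²)^k = (7/14)^1 = 1/2.

Therefore m_{2} = σ^{2} · C_1 = (1/2) · 1 = 1/2.


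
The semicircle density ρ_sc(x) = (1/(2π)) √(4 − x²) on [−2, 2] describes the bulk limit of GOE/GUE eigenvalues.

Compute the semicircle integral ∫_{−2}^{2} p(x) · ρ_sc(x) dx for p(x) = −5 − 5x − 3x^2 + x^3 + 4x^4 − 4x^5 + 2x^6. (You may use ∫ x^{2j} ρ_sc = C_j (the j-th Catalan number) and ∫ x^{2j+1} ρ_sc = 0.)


Write p(x) = Σ a_i x^i, split into monomials and integrate each against ρ_sc separately.
Using ∫ x^{2j} ρ_sc = C_j = (1/(j+1)) C(2j, j) (Catalan numbers) and ∫ x^{2j+1} ρ_sc = 0 (odd monomials vanish by symmetry):
  i = 0 (even): a_0 · C_{0} = -5 · 1 = -5
  i = 1 (odd): ∫ x^1 ρ_sc = 0 (vanishes)
  i = 2 (even): a_2 · C_{1} = -3 · 1 = -3
  i = 3 (odd): ∫ x^3 ρ_sc = 0 (vanishes)
  i = 4 (even): a_4 · C_{2} = 4 · 2 = 8
  i = 5 (odd): ∫ x^5 ρ_sc = 0 (vanishes)
  i = 6 (even): a_6 · C_{3} = 2 · 5 = 10

Summing the contributions: ∫_{−2}^{2} p(x) ρ_sc(x) dx = (-5) + (-3) + 8 + 10 = 10.


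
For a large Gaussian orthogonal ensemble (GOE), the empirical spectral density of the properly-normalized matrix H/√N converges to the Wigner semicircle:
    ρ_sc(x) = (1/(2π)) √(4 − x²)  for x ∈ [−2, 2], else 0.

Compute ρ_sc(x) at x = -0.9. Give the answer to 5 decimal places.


ρ_sc(x) = (1/(2π)) √(4 − x²). With x = -0.9:
  4 − x² = 4 − (-0.9)² = 4 − 0.810000 = 3.190000.
  √(4 − x²) = 1.786057.
  1/(2π) = 0.159155.
  ρ_sc(-0.9) = 0.159155 · 1.786057 = 0.284260.

Rounded to 5 decimal places: ρ_sc(-0.9) ≈ 0.28426.


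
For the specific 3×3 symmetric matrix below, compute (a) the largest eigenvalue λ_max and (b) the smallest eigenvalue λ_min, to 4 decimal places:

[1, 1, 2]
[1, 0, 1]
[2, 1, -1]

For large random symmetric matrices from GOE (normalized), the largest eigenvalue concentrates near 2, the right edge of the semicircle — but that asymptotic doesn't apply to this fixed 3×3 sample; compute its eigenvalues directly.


Since M is real symmetric, all three eigenvalues are real; they are the roots of det(λI − M) = λ³ − (tr M) λ² + s λ − det M, where s is the sum of the principal 2×2 minors.
tr M = 1 + 0 + (-1) = 0.
s = (1·0 − 1²) + (1·(-1) − 2²) + (0·(-1) − 1²) = -1 + (-5) + (-1) = -7.
det M (expand along row 1) = 1·(-1) − 1·(-3) + 2·1 = 4.
Characteristic polynomial: λ³ − 7λ − 4 = 0.
Substitute λ = y + (tr M)/3 = y + 0.000000 to remove the quadratic term: y³ + p·y + q = 0 with p = s − (tr M)²/3 = -7.000000 and q = −2(tr M)³/27 + (tr M)·s/3 − det M = -4.000000.
Three real roots ⇒ use the trigonometric (Viète) form: r = 2√(−p/3) = 3.055050, φ = arccos(3q/(p·r)) = arccos(0.561132) = 0.975044 rad.
y_k = r·cos(φ/3 − 2πk/3) for k = 0, 1, 2 gives y = 2.895107, -0.602705, -2.292402.
λ_k = y_k + 0.000000 gives λ = 2.8951, -0.6027, -2.2924 (check: the sum is 0.0000 = tr M).

Hence λ_max = 2.8951 and λ_min = -2.2924.


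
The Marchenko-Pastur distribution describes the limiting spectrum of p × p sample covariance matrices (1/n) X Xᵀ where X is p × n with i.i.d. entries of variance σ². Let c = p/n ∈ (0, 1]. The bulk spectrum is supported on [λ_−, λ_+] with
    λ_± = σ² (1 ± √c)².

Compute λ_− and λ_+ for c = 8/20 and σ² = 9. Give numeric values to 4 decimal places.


c = 8/20 = 0.400000; √c = 0.632456.
λ_− = σ² (1 − √c)² = 9 · (1 − 0.632456)² = 9 · (0.367544)² = 1.215800.
λ_+ = σ² (1 + √c)² = 9 · (1 + 0.632456)² = 9 · (1.632456)² = 23.984200.

Rounded to 4 decimal places: λ_− ≈ 1.2158, λ_+ ≈ 23.9842.


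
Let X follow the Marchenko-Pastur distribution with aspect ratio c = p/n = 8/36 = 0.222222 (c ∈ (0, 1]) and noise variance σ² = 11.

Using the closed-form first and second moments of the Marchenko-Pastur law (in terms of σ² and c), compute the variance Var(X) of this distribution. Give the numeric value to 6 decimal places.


Recall the MP moments m_1 = E[X] = σ² and m_2 = E[X²] = σ⁴ (1 + c).
m_1 = E[X] = σ² = 11, so m_1² = 121.
m_2 = E[X²] = σ⁴ (1 + c) = 121 · (1 + 0.222222) = 121 · 1.222222 = 147.888889.
(Note m_2 − m_1² simplifies to c · σ⁴ = 0.222222 · 121.)

Var(X) = m_2 − m_1² = 147.888889 − 121 = 26.888889.


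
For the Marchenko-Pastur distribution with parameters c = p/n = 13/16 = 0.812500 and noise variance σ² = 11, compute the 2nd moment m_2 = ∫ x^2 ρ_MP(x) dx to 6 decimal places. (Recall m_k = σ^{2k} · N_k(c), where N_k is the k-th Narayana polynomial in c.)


E[X²] = σ⁴ (1 + c) (second MP moment). With σ² = 11 (so σ⁴ = 121) and c = 13/16 = 0.812500: E[X²] = 121 · (1 + 0.812500) = 121 · 1.812500.

So E[X^2] = 219.312500.


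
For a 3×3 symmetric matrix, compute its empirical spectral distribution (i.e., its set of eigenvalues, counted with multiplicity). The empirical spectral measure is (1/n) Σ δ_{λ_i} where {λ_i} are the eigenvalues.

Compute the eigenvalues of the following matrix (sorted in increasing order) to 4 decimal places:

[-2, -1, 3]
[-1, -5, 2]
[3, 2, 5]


Since M is real symmetric, all three eigenvalues are real; they are the roots of det(λI − M) = λ³ − (tr M) λ² + s λ − det M, where s is the sum of the principal 2×2 minors.
tr M = -2 + (-5) + 5 = -2.
s = ((-2)·(-5) − (-1)²) + ((-2)·5 − 3²) + ((-5)·5 − 2²) = 9 + (-19) + (-29) = -39.
det M (expand along row 1) = (-2)·(-29) − (-1)·(-11) + 3·13 = 86.
Characteristic polynomial: λ³ + 2λ² − 39λ − 86 = 0.
Substitute λ = y + (tr M)/3 = y − 0.666667 to remove the quadratic term: y³ + p·y + q = 0 with p = s − (tr M)²/3 = -40.333333 and q = −2(tr M)³/27 + (tr M)·s/3 − det M = -59.407407.
Three real roots ⇒ use the trigonometric (Viète) form: r = 2√(−p/3) = 7.333333, φ = arccos(3q/(p·r)) = arccos(0.602554) = 0.924098 rad.
y_k = r·cos(φ/3 − 2πk/3) for k = 0, 1, 2 gives y = 6.988167, -1.568603, -5.419564.
λ_k = y_k − 0.666667 gives λ = 6.3215, -2.2353, -6.0862 (check: the sum is -2.0000 = tr M).

Eigenvalues sorted in increasing order: [-6.0862, -2.2353, 6.3215].


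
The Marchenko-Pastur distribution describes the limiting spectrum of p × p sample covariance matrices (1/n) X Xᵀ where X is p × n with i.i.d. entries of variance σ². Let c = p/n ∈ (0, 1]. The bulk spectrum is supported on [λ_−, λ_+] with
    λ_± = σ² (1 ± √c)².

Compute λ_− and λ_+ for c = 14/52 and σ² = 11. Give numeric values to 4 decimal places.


c = 14/52 = 0.269231; √c = 0.518875.
λ_− = σ² (1 − √c)² = 11 · (1 − 0.518875)² = 11 · (0.481125)² = 2.546299.
λ_+ = σ² (1 + √c)² = 11 · (1 + 0.518875)² = 11 · (1.518875)² = 25.376778.

Rounded to 4 decimal places: λ_− ≈ 2.5463, λ_+ ≈ 25.3768.


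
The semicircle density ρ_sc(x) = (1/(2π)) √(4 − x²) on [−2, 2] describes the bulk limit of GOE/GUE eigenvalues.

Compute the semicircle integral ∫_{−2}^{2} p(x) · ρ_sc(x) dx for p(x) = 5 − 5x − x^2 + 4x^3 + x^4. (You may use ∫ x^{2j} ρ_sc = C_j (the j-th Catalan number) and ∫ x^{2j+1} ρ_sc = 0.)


Write p(x) = Σ a_i x^i, split into monomials and integrate each against ρ_sc separately.
Using ∫ x^{2j} ρ_sc = C_j = (1/(j+1)) C(2j, j) (Catalan numbers) and ∫ x^{2j+1} ρ_sc = 0 (odd monomials vanish by symmetry):
  i = 0 (even): a_0 · C_{0} = 5 · 1 = 5
  i = 1 (odd): ∫ x^1 ρ_sc = 0 (vanishes)
  i = 2 (even): a_2 · C_{1} = -1 · 1 = -1
  i = 3 (odd): ∫ x^3 ρ_sc = 0 (vanishes)
  i = 4 (even): a_4 · C_{2} = 1 · 2 = 2

Summing the contributions: ∫_{−2}^{2} p(x) ρ_sc(x) dx = 5 + (-1) + 2 = 6.


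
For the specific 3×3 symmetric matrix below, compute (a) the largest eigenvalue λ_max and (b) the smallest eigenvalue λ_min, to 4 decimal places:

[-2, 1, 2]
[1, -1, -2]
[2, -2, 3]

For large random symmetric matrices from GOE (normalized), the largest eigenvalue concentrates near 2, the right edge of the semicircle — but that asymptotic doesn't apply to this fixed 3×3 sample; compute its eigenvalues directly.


Since M is real symmetric, all three eigenvalues are real; they are the roots of det(λI − M) = λ³ − (tr M) λ² + s λ − det M, where s is the sum of the principal 2×2 minors.
tr M = -2 + (-1) + 3 = 0.
s = ((-2)·(-1) − 1²) + ((-2)·3 − 2²) + ((-1)·3 − (-2)²) = 1 + (-10) + (-7) = -16.
det M (expand along row 1) = (-2)·(-7) − 1·7 + 2·0 = 7.
Characteristic polynomial: λ³ − 16λ − 7 = 0.
Substitute λ = y + (tr M)/3 = y + 0.000000 to remove the quadratic term: y³ + p·y + q = 0 with p = s − (tr M)²/3 = -16.000000 and q = −2(tr M)³/27 + (tr M)·s/3 − det M = -7.000000.
Three real roots ⇒ use the trigonometric (Viète) form: r = 2√(−p/3) = 4.618802, φ = arccos(3q/(p·r)) = arccos(0.284165) = 1.282661 rad.
y_k = r·cos(φ/3 − 2πk/3) for k = 0, 1, 2 gives y = 4.203030, -0.442931, -3.760099.
λ_k = y_k + 0.000000 gives λ = 4.2030, -0.4429, -3.7601 (check: the sum is 0.0000 = tr M).

Hence λ_max = 4.2030 and λ_min = -3.7601.


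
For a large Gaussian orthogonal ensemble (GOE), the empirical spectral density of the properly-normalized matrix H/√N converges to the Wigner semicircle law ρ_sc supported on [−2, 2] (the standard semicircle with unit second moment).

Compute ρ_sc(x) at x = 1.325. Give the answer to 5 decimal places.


ρ_sc(x) = (1/(2π)) √(4 − x²). With x = 1.325:
  4 − x² = 4 − (1.325)² = 4 − 1.755625 = 2.244375.
  √(4 − x²) = 1.498124.
  1/(2π) = 0.159155.
  ρ_sc(1.325) = 0.159155 · 1.498124 = 0.238434.

Rounded to 5 decimal places: ρ_sc(1.325) ≈ 0.23843.


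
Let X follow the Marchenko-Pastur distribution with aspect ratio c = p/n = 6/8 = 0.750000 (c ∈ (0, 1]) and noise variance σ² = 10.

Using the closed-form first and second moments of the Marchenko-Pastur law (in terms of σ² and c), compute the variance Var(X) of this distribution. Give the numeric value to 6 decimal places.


Recall the MP moments m_1 = E[X] = σ² and m_2 = E[X²] = σ⁴ (1 + c).
m_1 = E[X] = σ² = 10, so m_1² = 100.
m_2 = E[X²] = σ⁴ (1 + c) = 100 · (1 + 0.750000) = 100 · 1.750000 = 175.000000.
(Note m_2 − m_1² simplifies to c · σ⁴ = 0.750000 · 100.)

Var(X) = m_2 − m_1² = 175.000000 − 100 = 75.000000.


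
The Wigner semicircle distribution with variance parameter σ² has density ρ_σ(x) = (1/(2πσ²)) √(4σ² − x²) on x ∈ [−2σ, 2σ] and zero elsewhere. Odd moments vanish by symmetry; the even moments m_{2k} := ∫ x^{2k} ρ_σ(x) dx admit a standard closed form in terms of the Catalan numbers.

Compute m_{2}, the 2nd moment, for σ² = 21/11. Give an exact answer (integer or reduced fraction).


By the scaled semicircle moment identity, m_{2k} = σ^{2k} · C_k with k = 1.
C_1 = (1/(k+1)) · C(2k, k) = (1/2) · C(2, 1) = (1/2) · 2 = 1.
σ^{2k} = (σ²)^k = (21/11)^1 = 21/11.

Therefore m_{2} = σ^{2} · C_1 = (21/11) · 1 = 21/11.


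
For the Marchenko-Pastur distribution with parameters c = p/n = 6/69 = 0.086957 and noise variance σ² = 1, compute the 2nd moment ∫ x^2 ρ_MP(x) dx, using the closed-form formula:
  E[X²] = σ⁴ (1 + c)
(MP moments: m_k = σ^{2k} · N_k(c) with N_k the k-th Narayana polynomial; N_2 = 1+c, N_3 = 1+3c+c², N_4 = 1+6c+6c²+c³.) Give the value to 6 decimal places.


E[X²] = σ⁴ (1 + c) (second MP moment). With σ² = 1 (so σ⁴ = 1) and c = 6/69 = 0.086957: E[X²] = 1 · (1 + 0.086957) = 1 · 1.086957.

So E[X^2] = 1.086957.


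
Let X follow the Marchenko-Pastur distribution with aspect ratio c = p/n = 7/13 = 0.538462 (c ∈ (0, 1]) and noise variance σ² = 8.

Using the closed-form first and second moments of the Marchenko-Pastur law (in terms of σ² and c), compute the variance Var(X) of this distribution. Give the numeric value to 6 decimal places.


Recall the MP moments m_1 = E[X] = σ² and m_2 = E[X²] = σ⁴ (1 + c).
m_1 = E[X] = σ² = 8, so m_1² = 64.
m_2 = E[X²] = σ⁴ (1 + c) = 64 · (1 + 0.538462) = 64 · 1.538462 = 98.461538.
(Note m_2 − m_1² simplifies to c · σ⁴ = 0.538462 · 64.)

Var(X) = m_2 − m_1² = 98.461538 − 64 = 34.461538.


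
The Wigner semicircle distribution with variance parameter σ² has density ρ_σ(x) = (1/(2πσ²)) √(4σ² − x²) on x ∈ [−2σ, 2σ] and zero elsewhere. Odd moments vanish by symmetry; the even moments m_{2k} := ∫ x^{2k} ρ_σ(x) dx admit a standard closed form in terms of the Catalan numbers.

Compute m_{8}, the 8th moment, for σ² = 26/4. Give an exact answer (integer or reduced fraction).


By the scaled semicircle moment identity, m_{2k} = σ^{2k} · C_k with k = 4.
C_4 = (1/(k+1)) · C(2k, k) = (1/5) · C(8, 4) = (1/5) · 70 = 14.
σ^{2k} = (σ²)^k = (26/4)^4 = 28561/16.

Therefore m_{8} = σ^{8} · C_4 = (28561/16) · 14 = 199927/8.


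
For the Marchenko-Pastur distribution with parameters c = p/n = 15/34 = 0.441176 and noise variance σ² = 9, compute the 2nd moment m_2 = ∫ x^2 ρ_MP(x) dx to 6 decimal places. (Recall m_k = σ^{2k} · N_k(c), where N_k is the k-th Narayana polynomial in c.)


E[X²] = σ⁴ (1 + c) (second MP moment). With σ² = 9 (so σ⁴ = 81) and c = 15/34 = 0.441176: E[X²] = 81 · (1 + 0.441176) = 81 · 1.441176.

So E[X^2] = 116.735294.


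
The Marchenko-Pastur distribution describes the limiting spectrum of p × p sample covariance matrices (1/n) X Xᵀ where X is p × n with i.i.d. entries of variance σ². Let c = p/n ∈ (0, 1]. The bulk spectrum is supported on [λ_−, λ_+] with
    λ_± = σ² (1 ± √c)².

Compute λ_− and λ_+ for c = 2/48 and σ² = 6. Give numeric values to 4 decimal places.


c = 2/48 = 0.041667; √c = 0.204124.
λ_− = σ² (1 − √c)² = 6 · (1 − 0.204124)² = 6 · (0.795876)² = 3.800510.
λ_+ = σ² (1 + √c)² = 6 · (1 + 0.204124)² = 6 · (1.204124)² = 8.699490.

Rounded to 4 decimal places: λ_− ≈ 3.8005, λ_+ ≈ 8.6995.


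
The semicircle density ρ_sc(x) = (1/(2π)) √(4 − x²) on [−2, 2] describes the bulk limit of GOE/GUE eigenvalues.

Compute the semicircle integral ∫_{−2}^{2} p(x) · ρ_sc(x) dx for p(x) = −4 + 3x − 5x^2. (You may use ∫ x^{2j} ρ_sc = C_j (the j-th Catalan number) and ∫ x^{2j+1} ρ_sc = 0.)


Write p(x) = Σ a_i x^i, split into monomials and integrate each against ρ_sc separately.
Using ∫ x^{2j} ρ_sc = C_j = (1/(j+1)) C(2j, j) (Catalan numbers) and ∫ x^{2j+1} ρ_sc = 0 (odd monomials vanish by symmetry):
  i = 0 (even): a_0 · C_{0} = -4 · 1 = -4
  i = 1 (odd): ∫ x^1 ρ_sc = 0 (vanishes)
  i = 2 (even): a_2 · C_{1} = -5 · 1 = -5

Summing the contributions: ∫_{−2}^{2} p(x) ρ_sc(x) dx = (-4) + (-5) = -9.


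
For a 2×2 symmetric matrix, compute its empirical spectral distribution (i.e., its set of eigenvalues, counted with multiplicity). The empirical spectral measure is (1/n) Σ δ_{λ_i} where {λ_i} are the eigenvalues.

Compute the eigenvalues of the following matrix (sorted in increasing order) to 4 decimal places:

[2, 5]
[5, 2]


Since M is real symmetric, both eigenvalues are real; they are the roots of det(λI − M) = λ² − (tr M) λ + det M.
tr M = 2 + 2 = 4.
det M = 2·2 − 5² = 4 − 25 = -21.
Characteristic polynomial: λ² − 4λ − 21 = 0.
Discriminant Δ = (tr M)² − 4·det M = 16 − (-84) = 100; √Δ = 10.000000.
λ = (tr M ± √Δ)/2 = (4 ± 10.000000)/2, giving (tr M − √Δ)/2 = -3.0000 and (tr M + √Δ)/2 = 7.0000.

Eigenvalues sorted in increasing order: [-3.0000, 7.0000].


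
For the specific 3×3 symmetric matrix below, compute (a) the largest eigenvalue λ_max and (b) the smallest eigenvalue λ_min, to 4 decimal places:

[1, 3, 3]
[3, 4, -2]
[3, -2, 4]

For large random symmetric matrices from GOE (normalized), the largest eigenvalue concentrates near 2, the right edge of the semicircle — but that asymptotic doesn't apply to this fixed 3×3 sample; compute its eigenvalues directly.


Since M is real symmetric, all three eigenvalues are real; they are the roots of det(λI − M) = λ³ − (tr M) λ² + s λ − det M, where s is the sum of the principal 2×2 minors.
tr M = 1 + 4 + 4 = 9.
s = (1·4 − 3²) + (1·4 − 3²) + (4·4 − (-2)²) = -5 + (-5) + 12 = 2.
det M (expand along row 1) = 1·12 − 3·18 + 3·(-18) = -96.
Characteristic polynomial: λ³ − 9λ² + 2λ + 96 = 0.
Substitute λ = y + (tr M)/3 = y + 3.000000 to remove the quadratic term: y³ + p·y + q = 0 with p = s − (tr M)²/3 = -25.000000 and q = −2(tr M)³/27 + (tr M)·s/3 − det M = 48.000000.
Three real roots ⇒ use the trigonometric (Viète) form: r = 2√(−p/3) = 5.773503, φ = arccos(3q/(p·r)) = arccos(-0.997661) = 3.073187 rad.
y_k = r·cos(φ/3 − 2πk/3) for k = 0, 1, 2 gives y = 3.000000, 2.772002, -5.772002.
λ_k = y_k + 3.000000 gives λ = 6.0000, 5.7720, -2.7720 (check: the sum is 9.0000 = tr M).

Hence λ_max = 6.0000 and λ_min = -2.7720.


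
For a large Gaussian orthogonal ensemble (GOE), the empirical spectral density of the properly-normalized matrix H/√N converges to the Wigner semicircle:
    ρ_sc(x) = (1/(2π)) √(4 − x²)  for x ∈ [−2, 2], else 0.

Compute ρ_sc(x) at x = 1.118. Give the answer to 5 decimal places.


ρ_sc(x) = (1/(2π)) √(4 − x²). With x = 1.118:
  4 − x² = 4 − (1.118)² = 4 − 1.249924 = 2.750076.
  √(4 − x²) = 1.658335.
  1/(2π) = 0.159155.
  ρ_sc(1.118) = 0.159155 · 1.658335 = 0.263932.

Rounded to 5 decimal places: ρ_sc(1.118) ≈ 0.26393.


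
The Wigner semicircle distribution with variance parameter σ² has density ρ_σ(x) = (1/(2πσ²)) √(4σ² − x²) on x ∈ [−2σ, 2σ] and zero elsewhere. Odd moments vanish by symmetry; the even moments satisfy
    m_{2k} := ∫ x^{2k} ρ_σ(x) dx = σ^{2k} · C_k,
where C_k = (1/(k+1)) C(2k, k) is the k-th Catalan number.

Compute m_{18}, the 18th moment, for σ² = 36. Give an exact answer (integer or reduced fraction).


By the scaled semicircle moment identity, m_{2k} = σ^{2k} · C_k with k = 9.
C_9 = (1/(k+1)) · C(2k, k) = (1/10) · C(18, 9) = (1/10) · 48620 = 4862.
σ^{2k} = (σ²)^k = (36)^9 = 101559956668416.

Therefore m_{18} = σ^{18} · C_9 = 101559956668416 · 4862 = 493784509321838592.


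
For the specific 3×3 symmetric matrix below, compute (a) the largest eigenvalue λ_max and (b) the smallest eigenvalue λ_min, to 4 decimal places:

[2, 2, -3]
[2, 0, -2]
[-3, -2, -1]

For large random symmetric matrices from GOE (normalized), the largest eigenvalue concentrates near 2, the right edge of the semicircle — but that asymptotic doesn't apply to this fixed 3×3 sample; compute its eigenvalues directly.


Since M is real symmetric, all three eigenvalues are real; they are the roots of det(λI − M) = λ³ − (tr M) λ² + s λ − det M, where s is the sum of the principal 2×2 minors.
tr M = 2 + 0 + (-1) = 1.
s = (2·0 − 2²) + (2·(-1) − (-3)²) + (0·(-1) − (-2)²) = -4 + (-11) + (-4) = -19.
det M (expand along row 1) = 2·(-4) − 2·(-8) + (-3)·(-4) = 20.
Characteristic polynomial: λ³ − λ² − 19λ − 20 = 0.
Substitute λ = y + (tr M)/3 = y + 0.333333 to remove the quadratic term: y³ + p·y + q = 0 with p = s − (tr M)²/3 = -19.333333 and q = −2(tr M)³/27 + (tr M)·s/3 − det M = -26.407407.
Three real roots ⇒ use the trigonometric (Viète) form: r = 2√(−p/3) = 5.077182, φ = arccos(3q/(p·r)) = arccos(0.807082) = 0.631603 rad.
y_k = r·cos(φ/3 − 2πk/3) for k = 0, 1, 2 gives y = 4.965075, -1.563647, -3.401427.
λ_k = y_k + 0.333333 gives λ = 5.2984, -1.2303, -3.0681 (check: the sum is 1.0000 = tr M).

Hence λ_max = 5.2984 and λ_min = -3.0681.
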